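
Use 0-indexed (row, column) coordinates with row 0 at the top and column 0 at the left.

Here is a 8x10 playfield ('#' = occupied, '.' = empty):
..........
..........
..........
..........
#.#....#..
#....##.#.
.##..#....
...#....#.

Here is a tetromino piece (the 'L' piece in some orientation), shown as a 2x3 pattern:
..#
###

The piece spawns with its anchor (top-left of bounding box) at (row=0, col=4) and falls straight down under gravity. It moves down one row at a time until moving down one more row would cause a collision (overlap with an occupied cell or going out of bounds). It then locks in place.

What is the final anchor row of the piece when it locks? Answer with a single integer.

Answer: 3

Derivation:
Spawn at (row=0, col=4). Try each row:
  row 0: fits
  row 1: fits
  row 2: fits
  row 3: fits
  row 4: blocked -> lock at row 3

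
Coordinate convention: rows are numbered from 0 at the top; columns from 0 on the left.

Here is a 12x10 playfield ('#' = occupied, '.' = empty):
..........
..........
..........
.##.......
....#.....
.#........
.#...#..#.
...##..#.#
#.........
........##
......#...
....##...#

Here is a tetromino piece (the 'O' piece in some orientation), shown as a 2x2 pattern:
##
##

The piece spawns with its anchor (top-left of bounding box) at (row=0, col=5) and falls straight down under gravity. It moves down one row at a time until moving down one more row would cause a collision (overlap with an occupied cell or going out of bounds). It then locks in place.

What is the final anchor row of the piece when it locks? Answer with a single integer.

Answer: 4

Derivation:
Spawn at (row=0, col=5). Try each row:
  row 0: fits
  row 1: fits
  row 2: fits
  row 3: fits
  row 4: fits
  row 5: blocked -> lock at row 4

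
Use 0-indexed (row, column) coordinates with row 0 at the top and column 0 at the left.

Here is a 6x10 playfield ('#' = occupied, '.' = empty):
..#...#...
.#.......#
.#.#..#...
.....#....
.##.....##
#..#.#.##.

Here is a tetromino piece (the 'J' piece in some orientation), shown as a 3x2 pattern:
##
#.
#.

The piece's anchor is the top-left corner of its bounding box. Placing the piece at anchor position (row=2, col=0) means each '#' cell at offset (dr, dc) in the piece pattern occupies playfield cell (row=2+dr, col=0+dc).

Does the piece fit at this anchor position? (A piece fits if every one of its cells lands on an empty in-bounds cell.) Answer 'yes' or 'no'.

Check each piece cell at anchor (2, 0):
  offset (0,0) -> (2,0): empty -> OK
  offset (0,1) -> (2,1): occupied ('#') -> FAIL
  offset (1,0) -> (3,0): empty -> OK
  offset (2,0) -> (4,0): empty -> OK
All cells valid: no

Answer: no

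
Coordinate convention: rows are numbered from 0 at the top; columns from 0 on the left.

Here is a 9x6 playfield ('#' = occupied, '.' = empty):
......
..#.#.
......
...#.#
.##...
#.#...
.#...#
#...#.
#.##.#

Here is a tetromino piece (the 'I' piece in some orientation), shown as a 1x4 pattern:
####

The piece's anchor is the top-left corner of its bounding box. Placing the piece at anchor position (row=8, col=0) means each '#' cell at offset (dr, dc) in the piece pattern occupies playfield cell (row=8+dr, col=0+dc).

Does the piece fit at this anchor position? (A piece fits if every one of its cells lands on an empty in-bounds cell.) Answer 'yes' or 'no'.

Answer: no

Derivation:
Check each piece cell at anchor (8, 0):
  offset (0,0) -> (8,0): occupied ('#') -> FAIL
  offset (0,1) -> (8,1): empty -> OK
  offset (0,2) -> (8,2): occupied ('#') -> FAIL
  offset (0,3) -> (8,3): occupied ('#') -> FAIL
All cells valid: no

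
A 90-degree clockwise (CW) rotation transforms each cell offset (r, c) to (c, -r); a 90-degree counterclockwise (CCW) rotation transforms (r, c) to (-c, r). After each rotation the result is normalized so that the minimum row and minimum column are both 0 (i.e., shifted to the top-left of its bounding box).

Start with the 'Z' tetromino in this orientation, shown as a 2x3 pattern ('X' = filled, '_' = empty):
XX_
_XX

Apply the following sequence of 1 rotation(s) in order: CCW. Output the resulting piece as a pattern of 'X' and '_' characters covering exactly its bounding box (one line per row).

Start:
XX_
_XX
After rotation 1 (CCW):
_X
XX
X_

Answer: _X
XX
X_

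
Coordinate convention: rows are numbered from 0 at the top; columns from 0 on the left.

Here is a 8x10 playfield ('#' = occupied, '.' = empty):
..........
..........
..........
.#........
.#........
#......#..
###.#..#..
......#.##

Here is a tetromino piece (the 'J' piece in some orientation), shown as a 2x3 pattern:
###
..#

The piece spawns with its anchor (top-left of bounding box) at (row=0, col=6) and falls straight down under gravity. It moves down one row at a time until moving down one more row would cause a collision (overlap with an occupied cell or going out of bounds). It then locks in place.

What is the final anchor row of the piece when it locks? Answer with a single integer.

Spawn at (row=0, col=6). Try each row:
  row 0: fits
  row 1: fits
  row 2: fits
  row 3: fits
  row 4: fits
  row 5: blocked -> lock at row 4

Answer: 4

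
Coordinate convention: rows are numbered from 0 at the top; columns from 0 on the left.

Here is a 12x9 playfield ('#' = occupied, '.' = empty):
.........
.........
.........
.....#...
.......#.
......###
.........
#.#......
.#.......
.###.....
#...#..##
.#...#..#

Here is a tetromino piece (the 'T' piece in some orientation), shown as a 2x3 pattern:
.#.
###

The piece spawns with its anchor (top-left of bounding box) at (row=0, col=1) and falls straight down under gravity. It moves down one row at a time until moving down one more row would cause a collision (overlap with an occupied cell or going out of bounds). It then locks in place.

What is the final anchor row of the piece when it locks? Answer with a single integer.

Answer: 5

Derivation:
Spawn at (row=0, col=1). Try each row:
  row 0: fits
  row 1: fits
  row 2: fits
  row 3: fits
  row 4: fits
  row 5: fits
  row 6: blocked -> lock at row 5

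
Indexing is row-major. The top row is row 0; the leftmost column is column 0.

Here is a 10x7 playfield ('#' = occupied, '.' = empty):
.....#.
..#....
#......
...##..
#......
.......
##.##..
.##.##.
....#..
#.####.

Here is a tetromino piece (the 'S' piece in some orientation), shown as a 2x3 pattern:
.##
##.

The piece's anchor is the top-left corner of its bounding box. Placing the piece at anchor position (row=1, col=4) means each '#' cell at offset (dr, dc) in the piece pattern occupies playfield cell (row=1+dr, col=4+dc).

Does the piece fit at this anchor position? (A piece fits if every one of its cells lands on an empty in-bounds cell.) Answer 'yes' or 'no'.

Check each piece cell at anchor (1, 4):
  offset (0,1) -> (1,5): empty -> OK
  offset (0,2) -> (1,6): empty -> OK
  offset (1,0) -> (2,4): empty -> OK
  offset (1,1) -> (2,5): empty -> OK
All cells valid: yes

Answer: yes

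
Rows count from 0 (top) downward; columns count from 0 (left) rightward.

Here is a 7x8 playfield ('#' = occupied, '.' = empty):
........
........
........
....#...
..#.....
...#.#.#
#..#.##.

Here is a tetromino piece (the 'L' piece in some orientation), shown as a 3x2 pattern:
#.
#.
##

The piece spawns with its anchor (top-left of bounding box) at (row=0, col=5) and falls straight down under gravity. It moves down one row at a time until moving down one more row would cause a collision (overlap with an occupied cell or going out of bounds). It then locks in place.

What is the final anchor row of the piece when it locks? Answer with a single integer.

Answer: 2

Derivation:
Spawn at (row=0, col=5). Try each row:
  row 0: fits
  row 1: fits
  row 2: fits
  row 3: blocked -> lock at row 2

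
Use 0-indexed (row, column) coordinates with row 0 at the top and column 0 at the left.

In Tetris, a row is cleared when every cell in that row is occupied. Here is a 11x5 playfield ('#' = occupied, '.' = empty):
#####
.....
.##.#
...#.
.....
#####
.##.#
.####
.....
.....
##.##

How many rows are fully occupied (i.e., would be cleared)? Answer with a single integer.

Answer: 2

Derivation:
Check each row:
  row 0: 0 empty cells -> FULL (clear)
  row 1: 5 empty cells -> not full
  row 2: 2 empty cells -> not full
  row 3: 4 empty cells -> not full
  row 4: 5 empty cells -> not full
  row 5: 0 empty cells -> FULL (clear)
  row 6: 2 empty cells -> not full
  row 7: 1 empty cell -> not full
  row 8: 5 empty cells -> not full
  row 9: 5 empty cells -> not full
  row 10: 1 empty cell -> not full
Total rows cleared: 2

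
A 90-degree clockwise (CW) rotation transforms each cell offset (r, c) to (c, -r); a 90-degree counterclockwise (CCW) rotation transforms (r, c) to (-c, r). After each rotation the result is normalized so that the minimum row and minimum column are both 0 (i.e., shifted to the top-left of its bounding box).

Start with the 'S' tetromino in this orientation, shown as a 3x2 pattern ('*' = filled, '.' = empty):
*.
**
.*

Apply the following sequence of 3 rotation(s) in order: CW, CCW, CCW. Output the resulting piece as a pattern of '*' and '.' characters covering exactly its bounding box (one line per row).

Answer: .**
**.

Derivation:
Start:
*.
**
.*
After rotation 1 (CW):
.**
**.
After rotation 2 (CCW):
*.
**
.*
After rotation 3 (CCW):
.**
**.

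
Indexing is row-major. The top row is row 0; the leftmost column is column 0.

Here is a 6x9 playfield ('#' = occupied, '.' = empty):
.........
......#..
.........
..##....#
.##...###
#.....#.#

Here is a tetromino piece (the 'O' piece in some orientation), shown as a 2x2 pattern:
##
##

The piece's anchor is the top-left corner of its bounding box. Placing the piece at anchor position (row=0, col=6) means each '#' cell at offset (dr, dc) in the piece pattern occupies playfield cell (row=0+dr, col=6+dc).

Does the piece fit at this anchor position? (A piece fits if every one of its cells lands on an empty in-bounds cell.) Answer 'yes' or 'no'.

Check each piece cell at anchor (0, 6):
  offset (0,0) -> (0,6): empty -> OK
  offset (0,1) -> (0,7): empty -> OK
  offset (1,0) -> (1,6): occupied ('#') -> FAIL
  offset (1,1) -> (1,7): empty -> OK
All cells valid: no

Answer: no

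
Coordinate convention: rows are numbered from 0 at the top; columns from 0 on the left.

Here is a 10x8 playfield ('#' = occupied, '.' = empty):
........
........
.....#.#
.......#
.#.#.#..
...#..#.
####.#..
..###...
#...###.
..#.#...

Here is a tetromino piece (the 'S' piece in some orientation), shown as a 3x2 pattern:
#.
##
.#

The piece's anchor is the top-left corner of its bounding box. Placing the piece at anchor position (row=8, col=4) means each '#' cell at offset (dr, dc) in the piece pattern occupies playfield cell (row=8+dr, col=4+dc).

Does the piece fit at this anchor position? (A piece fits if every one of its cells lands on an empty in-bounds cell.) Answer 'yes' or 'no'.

Check each piece cell at anchor (8, 4):
  offset (0,0) -> (8,4): occupied ('#') -> FAIL
  offset (1,0) -> (9,4): occupied ('#') -> FAIL
  offset (1,1) -> (9,5): empty -> OK
  offset (2,1) -> (10,5): out of bounds -> FAIL
All cells valid: no

Answer: no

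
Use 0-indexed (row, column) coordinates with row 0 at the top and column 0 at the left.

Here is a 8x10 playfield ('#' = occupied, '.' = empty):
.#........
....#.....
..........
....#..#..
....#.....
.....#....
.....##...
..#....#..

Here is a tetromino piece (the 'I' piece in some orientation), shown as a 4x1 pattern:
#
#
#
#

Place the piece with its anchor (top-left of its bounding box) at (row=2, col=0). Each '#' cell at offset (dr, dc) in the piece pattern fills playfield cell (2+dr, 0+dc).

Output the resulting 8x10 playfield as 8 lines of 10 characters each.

Fill (2+0,0+0) = (2,0)
Fill (2+1,0+0) = (3,0)
Fill (2+2,0+0) = (4,0)
Fill (2+3,0+0) = (5,0)

Answer: .#........
....#.....
#.........
#...#..#..
#...#.....
#....#....
.....##...
..#....#..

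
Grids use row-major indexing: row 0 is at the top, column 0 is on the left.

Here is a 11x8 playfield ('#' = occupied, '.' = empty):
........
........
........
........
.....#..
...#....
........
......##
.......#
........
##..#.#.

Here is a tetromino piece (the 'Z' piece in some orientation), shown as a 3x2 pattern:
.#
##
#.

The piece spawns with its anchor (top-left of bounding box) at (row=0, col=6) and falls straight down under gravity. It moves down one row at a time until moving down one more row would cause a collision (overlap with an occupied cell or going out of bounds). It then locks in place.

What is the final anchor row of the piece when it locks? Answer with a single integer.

Answer: 4

Derivation:
Spawn at (row=0, col=6). Try each row:
  row 0: fits
  row 1: fits
  row 2: fits
  row 3: fits
  row 4: fits
  row 5: blocked -> lock at row 4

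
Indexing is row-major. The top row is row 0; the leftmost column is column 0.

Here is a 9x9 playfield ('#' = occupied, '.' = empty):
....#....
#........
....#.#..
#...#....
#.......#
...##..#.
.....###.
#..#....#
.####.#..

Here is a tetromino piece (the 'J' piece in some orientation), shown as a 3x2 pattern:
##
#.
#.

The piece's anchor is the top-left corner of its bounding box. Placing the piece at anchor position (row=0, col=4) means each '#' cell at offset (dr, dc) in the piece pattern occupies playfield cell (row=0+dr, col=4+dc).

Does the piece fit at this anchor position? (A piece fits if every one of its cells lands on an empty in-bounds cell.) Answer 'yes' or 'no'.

Answer: no

Derivation:
Check each piece cell at anchor (0, 4):
  offset (0,0) -> (0,4): occupied ('#') -> FAIL
  offset (0,1) -> (0,5): empty -> OK
  offset (1,0) -> (1,4): empty -> OK
  offset (2,0) -> (2,4): occupied ('#') -> FAIL
All cells valid: no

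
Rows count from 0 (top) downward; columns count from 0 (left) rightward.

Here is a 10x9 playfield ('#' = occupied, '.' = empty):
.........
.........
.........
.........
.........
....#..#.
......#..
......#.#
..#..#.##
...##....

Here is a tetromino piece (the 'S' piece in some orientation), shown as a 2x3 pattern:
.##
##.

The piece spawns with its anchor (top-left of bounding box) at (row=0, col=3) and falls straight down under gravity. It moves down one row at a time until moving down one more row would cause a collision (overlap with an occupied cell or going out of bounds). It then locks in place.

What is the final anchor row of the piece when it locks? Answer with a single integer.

Spawn at (row=0, col=3). Try each row:
  row 0: fits
  row 1: fits
  row 2: fits
  row 3: fits
  row 4: blocked -> lock at row 3

Answer: 3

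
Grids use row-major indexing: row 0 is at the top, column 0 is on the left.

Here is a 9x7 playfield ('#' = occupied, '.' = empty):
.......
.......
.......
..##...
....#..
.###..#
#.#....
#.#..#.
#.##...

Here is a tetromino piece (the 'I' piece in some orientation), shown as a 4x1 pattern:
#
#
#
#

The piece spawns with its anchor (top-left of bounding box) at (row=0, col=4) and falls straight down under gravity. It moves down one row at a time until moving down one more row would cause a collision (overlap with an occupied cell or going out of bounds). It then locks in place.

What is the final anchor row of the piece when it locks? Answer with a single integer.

Answer: 0

Derivation:
Spawn at (row=0, col=4). Try each row:
  row 0: fits
  row 1: blocked -> lock at row 0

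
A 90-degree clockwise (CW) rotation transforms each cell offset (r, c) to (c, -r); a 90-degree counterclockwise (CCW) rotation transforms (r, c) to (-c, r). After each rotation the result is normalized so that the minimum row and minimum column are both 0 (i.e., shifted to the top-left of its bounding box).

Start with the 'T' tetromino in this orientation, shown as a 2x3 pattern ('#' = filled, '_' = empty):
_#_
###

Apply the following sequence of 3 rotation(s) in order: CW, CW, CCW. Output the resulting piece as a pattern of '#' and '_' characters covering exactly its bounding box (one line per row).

Answer: #_
##
#_

Derivation:
Start:
_#_
###
After rotation 1 (CW):
#_
##
#_
After rotation 2 (CW):
###
_#_
After rotation 3 (CCW):
#_
##
#_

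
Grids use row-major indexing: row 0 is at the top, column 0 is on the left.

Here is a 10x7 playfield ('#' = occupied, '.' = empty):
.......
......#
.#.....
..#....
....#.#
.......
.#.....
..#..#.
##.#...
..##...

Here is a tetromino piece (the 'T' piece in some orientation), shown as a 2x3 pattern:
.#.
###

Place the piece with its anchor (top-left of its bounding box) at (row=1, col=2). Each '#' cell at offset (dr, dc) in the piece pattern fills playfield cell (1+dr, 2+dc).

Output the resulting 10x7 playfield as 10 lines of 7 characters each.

Answer: .......
...#..#
.####..
..#....
....#.#
.......
.#.....
..#..#.
##.#...
..##...

Derivation:
Fill (1+0,2+1) = (1,3)
Fill (1+1,2+0) = (2,2)
Fill (1+1,2+1) = (2,3)
Fill (1+1,2+2) = (2,4)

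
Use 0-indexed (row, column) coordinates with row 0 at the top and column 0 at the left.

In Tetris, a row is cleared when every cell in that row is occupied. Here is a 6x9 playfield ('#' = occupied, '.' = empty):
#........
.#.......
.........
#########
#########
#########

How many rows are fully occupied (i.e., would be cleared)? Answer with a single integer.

Check each row:
  row 0: 8 empty cells -> not full
  row 1: 8 empty cells -> not full
  row 2: 9 empty cells -> not full
  row 3: 0 empty cells -> FULL (clear)
  row 4: 0 empty cells -> FULL (clear)
  row 5: 0 empty cells -> FULL (clear)
Total rows cleared: 3

Answer: 3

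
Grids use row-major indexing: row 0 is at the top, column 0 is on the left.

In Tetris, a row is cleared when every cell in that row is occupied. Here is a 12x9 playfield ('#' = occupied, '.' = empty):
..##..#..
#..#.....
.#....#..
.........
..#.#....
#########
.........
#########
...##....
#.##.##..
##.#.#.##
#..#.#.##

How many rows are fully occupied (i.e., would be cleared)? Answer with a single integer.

Answer: 2

Derivation:
Check each row:
  row 0: 6 empty cells -> not full
  row 1: 7 empty cells -> not full
  row 2: 7 empty cells -> not full
  row 3: 9 empty cells -> not full
  row 4: 7 empty cells -> not full
  row 5: 0 empty cells -> FULL (clear)
  row 6: 9 empty cells -> not full
  row 7: 0 empty cells -> FULL (clear)
  row 8: 7 empty cells -> not full
  row 9: 4 empty cells -> not full
  row 10: 3 empty cells -> not full
  row 11: 4 empty cells -> not full
Total rows cleared: 2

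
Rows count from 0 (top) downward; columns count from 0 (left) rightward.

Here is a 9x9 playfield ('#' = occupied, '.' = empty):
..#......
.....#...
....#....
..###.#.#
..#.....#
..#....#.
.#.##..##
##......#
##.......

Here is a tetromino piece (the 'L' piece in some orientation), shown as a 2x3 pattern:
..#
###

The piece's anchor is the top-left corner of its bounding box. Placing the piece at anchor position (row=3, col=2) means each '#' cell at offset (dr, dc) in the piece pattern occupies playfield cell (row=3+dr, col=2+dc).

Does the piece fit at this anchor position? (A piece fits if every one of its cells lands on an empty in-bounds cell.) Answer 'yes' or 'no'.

Answer: no

Derivation:
Check each piece cell at anchor (3, 2):
  offset (0,2) -> (3,4): occupied ('#') -> FAIL
  offset (1,0) -> (4,2): occupied ('#') -> FAIL
  offset (1,1) -> (4,3): empty -> OK
  offset (1,2) -> (4,4): empty -> OK
All cells valid: no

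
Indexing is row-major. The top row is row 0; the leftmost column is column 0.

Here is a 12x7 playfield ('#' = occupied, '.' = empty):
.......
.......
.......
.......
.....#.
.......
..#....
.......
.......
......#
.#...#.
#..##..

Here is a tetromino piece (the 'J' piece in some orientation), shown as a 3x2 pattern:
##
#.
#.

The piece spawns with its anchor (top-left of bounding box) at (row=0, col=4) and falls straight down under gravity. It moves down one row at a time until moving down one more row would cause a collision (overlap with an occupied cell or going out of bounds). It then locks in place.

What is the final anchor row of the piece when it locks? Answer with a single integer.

Spawn at (row=0, col=4). Try each row:
  row 0: fits
  row 1: fits
  row 2: fits
  row 3: fits
  row 4: blocked -> lock at row 3

Answer: 3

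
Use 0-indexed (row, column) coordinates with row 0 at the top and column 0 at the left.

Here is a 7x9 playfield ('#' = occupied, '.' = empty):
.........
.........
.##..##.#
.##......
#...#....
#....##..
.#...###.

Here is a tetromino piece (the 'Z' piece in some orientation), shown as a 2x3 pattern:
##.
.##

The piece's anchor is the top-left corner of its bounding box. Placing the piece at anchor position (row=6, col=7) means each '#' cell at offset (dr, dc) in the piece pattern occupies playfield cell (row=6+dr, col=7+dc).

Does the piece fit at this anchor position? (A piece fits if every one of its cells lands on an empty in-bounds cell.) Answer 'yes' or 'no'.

Check each piece cell at anchor (6, 7):
  offset (0,0) -> (6,7): occupied ('#') -> FAIL
  offset (0,1) -> (6,8): empty -> OK
  offset (1,1) -> (7,8): out of bounds -> FAIL
  offset (1,2) -> (7,9): out of bounds -> FAIL
All cells valid: no

Answer: no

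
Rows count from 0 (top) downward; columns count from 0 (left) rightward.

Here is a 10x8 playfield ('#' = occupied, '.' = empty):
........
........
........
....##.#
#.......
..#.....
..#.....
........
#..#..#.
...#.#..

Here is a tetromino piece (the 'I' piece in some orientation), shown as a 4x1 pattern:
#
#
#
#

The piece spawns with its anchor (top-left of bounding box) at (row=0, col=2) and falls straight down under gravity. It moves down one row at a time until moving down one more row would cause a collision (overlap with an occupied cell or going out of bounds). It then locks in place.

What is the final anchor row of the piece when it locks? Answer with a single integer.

Answer: 1

Derivation:
Spawn at (row=0, col=2). Try each row:
  row 0: fits
  row 1: fits
  row 2: blocked -> lock at row 1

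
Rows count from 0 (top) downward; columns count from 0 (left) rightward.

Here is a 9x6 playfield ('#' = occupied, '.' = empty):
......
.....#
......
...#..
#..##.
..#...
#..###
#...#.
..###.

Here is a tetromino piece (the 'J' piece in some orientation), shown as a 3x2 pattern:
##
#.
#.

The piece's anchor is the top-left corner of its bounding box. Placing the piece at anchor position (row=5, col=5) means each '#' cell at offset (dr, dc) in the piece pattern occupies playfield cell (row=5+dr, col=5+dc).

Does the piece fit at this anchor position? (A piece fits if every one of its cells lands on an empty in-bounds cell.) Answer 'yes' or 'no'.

Answer: no

Derivation:
Check each piece cell at anchor (5, 5):
  offset (0,0) -> (5,5): empty -> OK
  offset (0,1) -> (5,6): out of bounds -> FAIL
  offset (1,0) -> (6,5): occupied ('#') -> FAIL
  offset (2,0) -> (7,5): empty -> OK
All cells valid: no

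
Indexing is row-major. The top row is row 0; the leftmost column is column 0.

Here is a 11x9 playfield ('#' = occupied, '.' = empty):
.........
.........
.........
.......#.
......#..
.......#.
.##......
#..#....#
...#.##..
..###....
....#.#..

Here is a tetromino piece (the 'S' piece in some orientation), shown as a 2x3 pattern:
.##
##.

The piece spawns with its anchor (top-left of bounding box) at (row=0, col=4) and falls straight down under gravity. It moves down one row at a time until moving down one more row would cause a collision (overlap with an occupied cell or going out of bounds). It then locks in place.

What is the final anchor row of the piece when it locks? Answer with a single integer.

Spawn at (row=0, col=4). Try each row:
  row 0: fits
  row 1: fits
  row 2: fits
  row 3: fits
  row 4: blocked -> lock at row 3

Answer: 3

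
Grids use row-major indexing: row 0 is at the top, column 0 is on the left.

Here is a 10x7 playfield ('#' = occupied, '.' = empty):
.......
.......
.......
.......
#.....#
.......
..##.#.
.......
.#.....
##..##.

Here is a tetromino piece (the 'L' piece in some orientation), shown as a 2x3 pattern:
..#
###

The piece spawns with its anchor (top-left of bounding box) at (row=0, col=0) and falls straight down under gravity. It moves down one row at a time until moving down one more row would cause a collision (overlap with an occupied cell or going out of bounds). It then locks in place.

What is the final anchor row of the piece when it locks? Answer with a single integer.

Answer: 2

Derivation:
Spawn at (row=0, col=0). Try each row:
  row 0: fits
  row 1: fits
  row 2: fits
  row 3: blocked -> lock at row 2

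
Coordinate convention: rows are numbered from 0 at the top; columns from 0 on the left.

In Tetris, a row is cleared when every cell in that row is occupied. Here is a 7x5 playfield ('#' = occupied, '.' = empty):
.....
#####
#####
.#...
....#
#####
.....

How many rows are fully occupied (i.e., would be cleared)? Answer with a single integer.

Answer: 3

Derivation:
Check each row:
  row 0: 5 empty cells -> not full
  row 1: 0 empty cells -> FULL (clear)
  row 2: 0 empty cells -> FULL (clear)
  row 3: 4 empty cells -> not full
  row 4: 4 empty cells -> not full
  row 5: 0 empty cells -> FULL (clear)
  row 6: 5 empty cells -> not full
Total rows cleared: 3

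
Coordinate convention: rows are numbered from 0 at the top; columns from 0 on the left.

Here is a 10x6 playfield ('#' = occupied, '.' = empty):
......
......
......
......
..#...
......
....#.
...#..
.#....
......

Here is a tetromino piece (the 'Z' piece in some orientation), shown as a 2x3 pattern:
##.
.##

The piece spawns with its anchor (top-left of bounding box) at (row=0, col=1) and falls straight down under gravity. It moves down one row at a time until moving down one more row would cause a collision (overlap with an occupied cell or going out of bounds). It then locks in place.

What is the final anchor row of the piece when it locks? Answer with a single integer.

Answer: 2

Derivation:
Spawn at (row=0, col=1). Try each row:
  row 0: fits
  row 1: fits
  row 2: fits
  row 3: blocked -> lock at row 2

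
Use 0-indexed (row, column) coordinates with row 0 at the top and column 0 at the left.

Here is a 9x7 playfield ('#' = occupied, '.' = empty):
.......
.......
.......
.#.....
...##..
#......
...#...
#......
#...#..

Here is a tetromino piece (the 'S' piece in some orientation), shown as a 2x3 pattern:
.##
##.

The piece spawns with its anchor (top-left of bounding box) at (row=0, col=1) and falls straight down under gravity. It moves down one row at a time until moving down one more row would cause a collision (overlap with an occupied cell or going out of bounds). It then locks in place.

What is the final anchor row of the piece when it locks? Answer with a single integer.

Spawn at (row=0, col=1). Try each row:
  row 0: fits
  row 1: fits
  row 2: blocked -> lock at row 1

Answer: 1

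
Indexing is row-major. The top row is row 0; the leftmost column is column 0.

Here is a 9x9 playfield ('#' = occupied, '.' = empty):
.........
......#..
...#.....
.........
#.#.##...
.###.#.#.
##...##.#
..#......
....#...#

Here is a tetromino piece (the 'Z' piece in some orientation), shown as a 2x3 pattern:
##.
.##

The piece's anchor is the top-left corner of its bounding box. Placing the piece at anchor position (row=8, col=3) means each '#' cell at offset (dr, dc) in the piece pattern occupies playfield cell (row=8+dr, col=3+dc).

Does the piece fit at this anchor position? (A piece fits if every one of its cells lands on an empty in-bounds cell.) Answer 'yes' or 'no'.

Answer: no

Derivation:
Check each piece cell at anchor (8, 3):
  offset (0,0) -> (8,3): empty -> OK
  offset (0,1) -> (8,4): occupied ('#') -> FAIL
  offset (1,1) -> (9,4): out of bounds -> FAIL
  offset (1,2) -> (9,5): out of bounds -> FAIL
All cells valid: no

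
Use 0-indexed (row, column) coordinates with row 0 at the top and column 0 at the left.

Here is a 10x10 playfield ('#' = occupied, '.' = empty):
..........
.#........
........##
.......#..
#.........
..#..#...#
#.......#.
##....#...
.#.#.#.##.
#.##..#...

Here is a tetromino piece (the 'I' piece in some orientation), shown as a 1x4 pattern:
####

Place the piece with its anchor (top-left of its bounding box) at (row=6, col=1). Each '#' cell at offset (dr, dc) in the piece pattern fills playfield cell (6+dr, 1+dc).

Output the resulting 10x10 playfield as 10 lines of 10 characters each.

Answer: ..........
.#........
........##
.......#..
#.........
..#..#...#
#####...#.
##....#...
.#.#.#.##.
#.##..#...

Derivation:
Fill (6+0,1+0) = (6,1)
Fill (6+0,1+1) = (6,2)
Fill (6+0,1+2) = (6,3)
Fill (6+0,1+3) = (6,4)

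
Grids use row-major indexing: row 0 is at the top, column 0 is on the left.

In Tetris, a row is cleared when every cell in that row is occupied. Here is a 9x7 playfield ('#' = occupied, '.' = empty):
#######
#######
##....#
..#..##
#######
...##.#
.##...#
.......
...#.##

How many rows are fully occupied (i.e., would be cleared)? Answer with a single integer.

Answer: 3

Derivation:
Check each row:
  row 0: 0 empty cells -> FULL (clear)
  row 1: 0 empty cells -> FULL (clear)
  row 2: 4 empty cells -> not full
  row 3: 4 empty cells -> not full
  row 4: 0 empty cells -> FULL (clear)
  row 5: 4 empty cells -> not full
  row 6: 4 empty cells -> not full
  row 7: 7 empty cells -> not full
  row 8: 4 empty cells -> not full
Total rows cleared: 3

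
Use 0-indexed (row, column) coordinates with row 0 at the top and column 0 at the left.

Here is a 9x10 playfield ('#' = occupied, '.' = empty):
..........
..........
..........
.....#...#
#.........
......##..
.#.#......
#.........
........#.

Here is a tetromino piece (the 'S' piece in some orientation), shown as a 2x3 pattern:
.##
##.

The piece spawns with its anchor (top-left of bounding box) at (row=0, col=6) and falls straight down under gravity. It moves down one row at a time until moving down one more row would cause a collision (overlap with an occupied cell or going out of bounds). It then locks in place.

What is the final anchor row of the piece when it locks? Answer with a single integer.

Answer: 3

Derivation:
Spawn at (row=0, col=6). Try each row:
  row 0: fits
  row 1: fits
  row 2: fits
  row 3: fits
  row 4: blocked -> lock at row 3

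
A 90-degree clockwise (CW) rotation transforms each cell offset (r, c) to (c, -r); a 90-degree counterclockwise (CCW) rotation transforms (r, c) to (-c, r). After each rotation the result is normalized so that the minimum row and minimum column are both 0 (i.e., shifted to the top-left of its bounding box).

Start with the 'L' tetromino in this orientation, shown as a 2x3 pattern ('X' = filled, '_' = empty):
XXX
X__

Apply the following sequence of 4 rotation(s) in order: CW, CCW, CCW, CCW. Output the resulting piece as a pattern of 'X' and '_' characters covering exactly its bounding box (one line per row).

Answer: __X
XXX

Derivation:
Start:
XXX
X__
After rotation 1 (CW):
XX
_X
_X
After rotation 2 (CCW):
XXX
X__
After rotation 3 (CCW):
X_
X_
XX
After rotation 4 (CCW):
__X
XXX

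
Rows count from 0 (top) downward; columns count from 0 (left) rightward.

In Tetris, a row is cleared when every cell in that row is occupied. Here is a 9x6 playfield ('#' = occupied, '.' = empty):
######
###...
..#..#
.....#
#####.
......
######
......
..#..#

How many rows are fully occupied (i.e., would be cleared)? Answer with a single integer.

Answer: 2

Derivation:
Check each row:
  row 0: 0 empty cells -> FULL (clear)
  row 1: 3 empty cells -> not full
  row 2: 4 empty cells -> not full
  row 3: 5 empty cells -> not full
  row 4: 1 empty cell -> not full
  row 5: 6 empty cells -> not full
  row 6: 0 empty cells -> FULL (clear)
  row 7: 6 empty cells -> not full
  row 8: 4 empty cells -> not full
Total rows cleared: 2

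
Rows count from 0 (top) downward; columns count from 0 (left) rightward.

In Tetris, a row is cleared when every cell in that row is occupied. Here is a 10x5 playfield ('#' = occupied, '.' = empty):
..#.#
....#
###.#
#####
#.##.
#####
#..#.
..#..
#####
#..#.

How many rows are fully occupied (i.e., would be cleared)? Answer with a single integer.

Check each row:
  row 0: 3 empty cells -> not full
  row 1: 4 empty cells -> not full
  row 2: 1 empty cell -> not full
  row 3: 0 empty cells -> FULL (clear)
  row 4: 2 empty cells -> not full
  row 5: 0 empty cells -> FULL (clear)
  row 6: 3 empty cells -> not full
  row 7: 4 empty cells -> not full
  row 8: 0 empty cells -> FULL (clear)
  row 9: 3 empty cells -> not full
Total rows cleared: 3

Answer: 3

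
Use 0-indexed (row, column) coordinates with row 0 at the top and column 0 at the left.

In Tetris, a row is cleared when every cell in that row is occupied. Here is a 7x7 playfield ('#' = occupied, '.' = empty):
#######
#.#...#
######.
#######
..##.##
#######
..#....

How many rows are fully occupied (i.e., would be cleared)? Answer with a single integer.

Check each row:
  row 0: 0 empty cells -> FULL (clear)
  row 1: 4 empty cells -> not full
  row 2: 1 empty cell -> not full
  row 3: 0 empty cells -> FULL (clear)
  row 4: 3 empty cells -> not full
  row 5: 0 empty cells -> FULL (clear)
  row 6: 6 empty cells -> not full
Total rows cleared: 3

Answer: 3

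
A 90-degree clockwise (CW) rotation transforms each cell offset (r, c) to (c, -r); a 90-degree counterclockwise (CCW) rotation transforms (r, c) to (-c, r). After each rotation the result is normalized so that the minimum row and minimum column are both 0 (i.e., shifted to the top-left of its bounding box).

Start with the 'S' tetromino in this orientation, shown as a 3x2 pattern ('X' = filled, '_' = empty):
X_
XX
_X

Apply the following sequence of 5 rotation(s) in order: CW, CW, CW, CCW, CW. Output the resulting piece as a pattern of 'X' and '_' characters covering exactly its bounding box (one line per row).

Answer: _XX
XX_

Derivation:
Start:
X_
XX
_X
After rotation 1 (CW):
_XX
XX_
After rotation 2 (CW):
X_
XX
_X
After rotation 3 (CW):
_XX
XX_
After rotation 4 (CCW):
X_
XX
_X
After rotation 5 (CW):
_XX
XX_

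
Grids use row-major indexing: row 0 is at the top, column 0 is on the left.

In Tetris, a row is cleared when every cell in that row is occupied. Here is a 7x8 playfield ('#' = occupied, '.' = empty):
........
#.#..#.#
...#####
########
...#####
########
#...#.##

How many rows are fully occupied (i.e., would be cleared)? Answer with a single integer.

Answer: 2

Derivation:
Check each row:
  row 0: 8 empty cells -> not full
  row 1: 4 empty cells -> not full
  row 2: 3 empty cells -> not full
  row 3: 0 empty cells -> FULL (clear)
  row 4: 3 empty cells -> not full
  row 5: 0 empty cells -> FULL (clear)
  row 6: 4 empty cells -> not full
Total rows cleared: 2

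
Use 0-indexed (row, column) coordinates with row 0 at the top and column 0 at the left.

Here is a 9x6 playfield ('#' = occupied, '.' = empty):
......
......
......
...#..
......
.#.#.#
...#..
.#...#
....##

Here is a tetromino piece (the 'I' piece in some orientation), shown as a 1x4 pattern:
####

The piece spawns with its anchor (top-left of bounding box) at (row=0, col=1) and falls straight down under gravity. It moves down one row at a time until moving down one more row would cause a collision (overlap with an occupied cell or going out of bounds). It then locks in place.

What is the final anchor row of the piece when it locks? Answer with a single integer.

Answer: 2

Derivation:
Spawn at (row=0, col=1). Try each row:
  row 0: fits
  row 1: fits
  row 2: fits
  row 3: blocked -> lock at row 2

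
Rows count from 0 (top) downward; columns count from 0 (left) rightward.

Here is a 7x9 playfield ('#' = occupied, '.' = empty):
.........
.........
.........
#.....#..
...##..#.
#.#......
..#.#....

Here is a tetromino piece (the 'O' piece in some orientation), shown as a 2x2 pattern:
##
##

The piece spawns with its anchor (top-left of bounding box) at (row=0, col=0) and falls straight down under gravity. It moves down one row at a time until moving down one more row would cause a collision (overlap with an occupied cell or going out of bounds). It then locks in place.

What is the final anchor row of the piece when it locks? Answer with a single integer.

Spawn at (row=0, col=0). Try each row:
  row 0: fits
  row 1: fits
  row 2: blocked -> lock at row 1

Answer: 1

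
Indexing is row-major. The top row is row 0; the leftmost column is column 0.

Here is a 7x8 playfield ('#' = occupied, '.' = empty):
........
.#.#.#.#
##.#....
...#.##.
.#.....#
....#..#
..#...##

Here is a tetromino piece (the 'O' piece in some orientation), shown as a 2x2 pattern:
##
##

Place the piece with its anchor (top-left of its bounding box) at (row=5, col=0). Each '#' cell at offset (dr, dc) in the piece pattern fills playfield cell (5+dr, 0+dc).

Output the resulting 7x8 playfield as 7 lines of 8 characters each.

Answer: ........
.#.#.#.#
##.#....
...#.##.
.#.....#
##..#..#
###...##

Derivation:
Fill (5+0,0+0) = (5,0)
Fill (5+0,0+1) = (5,1)
Fill (5+1,0+0) = (6,0)
Fill (5+1,0+1) = (6,1)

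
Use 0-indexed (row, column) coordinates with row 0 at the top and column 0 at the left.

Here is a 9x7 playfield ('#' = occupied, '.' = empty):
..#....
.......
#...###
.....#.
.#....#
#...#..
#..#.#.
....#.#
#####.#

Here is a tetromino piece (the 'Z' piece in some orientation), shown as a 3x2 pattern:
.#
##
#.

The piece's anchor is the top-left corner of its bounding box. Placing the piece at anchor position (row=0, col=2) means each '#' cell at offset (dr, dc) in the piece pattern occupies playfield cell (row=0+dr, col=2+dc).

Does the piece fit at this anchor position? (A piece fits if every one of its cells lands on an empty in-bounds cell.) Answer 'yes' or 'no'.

Check each piece cell at anchor (0, 2):
  offset (0,1) -> (0,3): empty -> OK
  offset (1,0) -> (1,2): empty -> OK
  offset (1,1) -> (1,3): empty -> OK
  offset (2,0) -> (2,2): empty -> OK
All cells valid: yes

Answer: yes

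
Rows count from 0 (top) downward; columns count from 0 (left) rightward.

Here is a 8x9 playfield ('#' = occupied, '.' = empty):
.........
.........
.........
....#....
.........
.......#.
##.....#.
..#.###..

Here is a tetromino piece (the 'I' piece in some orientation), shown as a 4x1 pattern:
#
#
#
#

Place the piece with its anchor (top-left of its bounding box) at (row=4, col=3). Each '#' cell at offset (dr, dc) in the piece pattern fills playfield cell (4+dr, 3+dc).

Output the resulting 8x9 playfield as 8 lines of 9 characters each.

Answer: .........
.........
.........
....#....
...#.....
...#...#.
##.#...#.
..#####..

Derivation:
Fill (4+0,3+0) = (4,3)
Fill (4+1,3+0) = (5,3)
Fill (4+2,3+0) = (6,3)
Fill (4+3,3+0) = (7,3)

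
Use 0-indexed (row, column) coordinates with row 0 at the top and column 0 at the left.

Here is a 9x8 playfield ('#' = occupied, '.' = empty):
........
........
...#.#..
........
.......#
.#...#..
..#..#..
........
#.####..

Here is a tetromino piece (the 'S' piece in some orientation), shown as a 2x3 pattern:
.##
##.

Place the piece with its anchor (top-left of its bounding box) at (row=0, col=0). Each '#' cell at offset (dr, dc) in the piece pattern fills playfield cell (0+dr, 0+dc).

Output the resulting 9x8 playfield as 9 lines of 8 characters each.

Fill (0+0,0+1) = (0,1)
Fill (0+0,0+2) = (0,2)
Fill (0+1,0+0) = (1,0)
Fill (0+1,0+1) = (1,1)

Answer: .##.....
##......
...#.#..
........
.......#
.#...#..
..#..#..
........
#.####..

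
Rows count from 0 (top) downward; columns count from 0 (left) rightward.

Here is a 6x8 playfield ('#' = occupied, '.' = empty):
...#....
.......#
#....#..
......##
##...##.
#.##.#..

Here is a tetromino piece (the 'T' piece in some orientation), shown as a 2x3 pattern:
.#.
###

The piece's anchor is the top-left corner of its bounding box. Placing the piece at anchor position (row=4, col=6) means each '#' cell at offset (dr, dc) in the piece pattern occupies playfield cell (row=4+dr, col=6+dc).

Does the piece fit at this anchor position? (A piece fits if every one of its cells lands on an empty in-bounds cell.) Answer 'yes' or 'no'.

Answer: no

Derivation:
Check each piece cell at anchor (4, 6):
  offset (0,1) -> (4,7): empty -> OK
  offset (1,0) -> (5,6): empty -> OK
  offset (1,1) -> (5,7): empty -> OK
  offset (1,2) -> (5,8): out of bounds -> FAIL
All cells valid: no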